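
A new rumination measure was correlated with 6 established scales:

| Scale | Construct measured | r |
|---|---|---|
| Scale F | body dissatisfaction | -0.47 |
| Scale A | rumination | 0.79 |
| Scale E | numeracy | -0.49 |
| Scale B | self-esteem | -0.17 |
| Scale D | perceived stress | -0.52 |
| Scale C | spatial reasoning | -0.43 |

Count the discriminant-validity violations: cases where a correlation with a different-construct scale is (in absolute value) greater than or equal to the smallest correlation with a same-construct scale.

0

Convergent (same construct = rumination): Scale A.
Smallest convergent = 0.79. Discriminant |r|: 0.47, 0.49, 0.17, 0.52, 0.43; count ≥ 0.79 → 0.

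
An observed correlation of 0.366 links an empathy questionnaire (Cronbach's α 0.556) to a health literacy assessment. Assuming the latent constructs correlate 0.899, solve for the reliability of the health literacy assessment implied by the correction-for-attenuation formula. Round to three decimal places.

0.298

r_true = r_obs / √(r_xx · r_yy) ⇒ 0.899 = 0.366 / √(0.556 · r_yy).
√(0.556 · r_yy) = 0.366 / 0.899 = 0.4071; 0.556 · r_yy = 0.1657; r_yy = 0.1657 / 0.556 ≈ 0.298.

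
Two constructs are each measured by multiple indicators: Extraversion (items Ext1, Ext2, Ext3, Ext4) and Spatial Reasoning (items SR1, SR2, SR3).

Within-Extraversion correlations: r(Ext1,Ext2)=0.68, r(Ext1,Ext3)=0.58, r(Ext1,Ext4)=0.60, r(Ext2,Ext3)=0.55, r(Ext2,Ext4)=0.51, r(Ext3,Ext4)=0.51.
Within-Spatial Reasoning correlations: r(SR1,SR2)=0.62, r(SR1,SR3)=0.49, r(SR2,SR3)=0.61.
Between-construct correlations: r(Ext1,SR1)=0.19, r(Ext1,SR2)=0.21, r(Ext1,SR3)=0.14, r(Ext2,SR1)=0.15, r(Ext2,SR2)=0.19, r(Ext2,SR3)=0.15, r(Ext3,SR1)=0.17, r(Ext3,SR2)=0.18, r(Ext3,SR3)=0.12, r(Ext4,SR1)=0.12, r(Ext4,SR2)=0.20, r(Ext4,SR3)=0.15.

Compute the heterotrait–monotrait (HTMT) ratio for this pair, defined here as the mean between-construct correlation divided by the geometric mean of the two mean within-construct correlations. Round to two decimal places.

Mean between = 1.97/12 = 0.1642.
Mean within-Ext = 3.43/6 = 0.5717; mean within-SR = 1.72/3 = 0.5733.
Geometric mean = √(0.5717 × 0.5733) = 0.5725.
HTMT = 0.1642 / 0.5725 = 0.29.

0.29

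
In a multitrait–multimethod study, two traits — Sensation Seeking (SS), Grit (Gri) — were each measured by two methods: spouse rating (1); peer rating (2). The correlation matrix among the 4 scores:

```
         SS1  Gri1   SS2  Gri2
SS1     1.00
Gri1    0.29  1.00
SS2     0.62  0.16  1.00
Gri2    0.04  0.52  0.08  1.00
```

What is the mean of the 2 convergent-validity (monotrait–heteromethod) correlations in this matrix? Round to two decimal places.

Convergent values: 0.62, 0.52; mean = 1.14/2 = 0.57.

0.57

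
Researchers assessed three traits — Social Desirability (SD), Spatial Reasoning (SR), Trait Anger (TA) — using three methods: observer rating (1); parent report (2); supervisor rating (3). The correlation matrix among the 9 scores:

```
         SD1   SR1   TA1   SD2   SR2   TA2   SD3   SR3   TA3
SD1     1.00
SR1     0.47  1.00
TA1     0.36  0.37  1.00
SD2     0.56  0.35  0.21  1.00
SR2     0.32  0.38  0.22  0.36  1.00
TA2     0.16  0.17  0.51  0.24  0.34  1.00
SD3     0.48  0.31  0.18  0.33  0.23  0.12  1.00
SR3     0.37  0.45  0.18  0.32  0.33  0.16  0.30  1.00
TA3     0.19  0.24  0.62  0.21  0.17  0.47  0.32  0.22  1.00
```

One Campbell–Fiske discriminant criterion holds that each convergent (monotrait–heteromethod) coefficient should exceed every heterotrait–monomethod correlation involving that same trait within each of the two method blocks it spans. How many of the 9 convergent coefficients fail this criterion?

Each convergent coefficient versus the relevant comparison correlations:
SD (methods 1·2): 0.56 vs {0.47, 0.36, 0.36, 0.24} → pass.
SD (methods 1·3): 0.48 vs {0.47, 0.30, 0.36, 0.32} → pass.
SD (methods 2·3): 0.33 vs {0.36, 0.30, 0.24, 0.32} → fail.
SR (methods 1·2): 0.38 vs {0.47, 0.36, 0.37, 0.34} → fail.
SR (methods 1·3): 0.45 vs {0.47, 0.30, 0.37, 0.22} → fail.
SR (methods 2·3): 0.33 vs {0.36, 0.30, 0.34, 0.22} → fail.
TA (methods 1·2): 0.51 vs {0.36, 0.24, 0.37, 0.34} → pass.
TA (methods 1·3): 0.62 vs {0.36, 0.32, 0.37, 0.22} → pass.
TA (methods 2·3): 0.47 vs {0.24, 0.32, 0.34, 0.22} → pass.
4 of 9 fail.

4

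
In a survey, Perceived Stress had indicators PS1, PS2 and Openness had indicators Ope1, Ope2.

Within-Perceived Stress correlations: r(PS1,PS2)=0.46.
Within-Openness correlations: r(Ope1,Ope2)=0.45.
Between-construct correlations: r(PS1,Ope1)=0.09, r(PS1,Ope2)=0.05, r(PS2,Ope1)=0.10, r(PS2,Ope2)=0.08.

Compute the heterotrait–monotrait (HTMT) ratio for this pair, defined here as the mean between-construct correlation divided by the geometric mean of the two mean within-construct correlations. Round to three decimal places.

0.176

Mean between = 0.32/4 = 0.0800.
Mean within-PS = 0.46/1 = 0.4600; mean within-Ope = 0.45/1 = 0.4500.
Geometric mean = √(0.4600 × 0.4500) = 0.4550.
HTMT = 0.0800 / 0.4550 = 0.176.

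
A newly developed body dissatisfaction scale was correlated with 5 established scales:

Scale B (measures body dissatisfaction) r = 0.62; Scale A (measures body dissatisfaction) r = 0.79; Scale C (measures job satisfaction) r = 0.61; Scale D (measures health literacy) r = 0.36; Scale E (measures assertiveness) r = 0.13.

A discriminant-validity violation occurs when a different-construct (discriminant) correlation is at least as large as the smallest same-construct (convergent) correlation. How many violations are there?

Convergent (same construct = body dissatisfaction): Scale B, Scale A.
Smallest convergent = 0.62. Discriminant values: 0.61, 0.36, 0.13; count ≥ 0.62 → 0.

0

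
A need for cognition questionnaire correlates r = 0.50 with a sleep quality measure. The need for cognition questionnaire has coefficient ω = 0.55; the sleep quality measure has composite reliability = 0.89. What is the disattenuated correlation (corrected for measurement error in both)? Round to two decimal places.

0.71

r_true = r_obs / √(r_xx · r_yy) = 0.50 / √(0.55 × 0.89) = 0.50 / √0.4895 = 0.50 / 0.6996 ≈ 0.71.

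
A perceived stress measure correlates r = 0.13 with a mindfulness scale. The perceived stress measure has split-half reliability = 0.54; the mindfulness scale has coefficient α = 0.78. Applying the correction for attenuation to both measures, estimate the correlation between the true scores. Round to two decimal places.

r_true = r_obs / √(r_xx · r_yy) = 0.13 / √(0.54 × 0.78) = 0.13 / √0.4212 = 0.13 / 0.6490 ≈ 0.20.

0.20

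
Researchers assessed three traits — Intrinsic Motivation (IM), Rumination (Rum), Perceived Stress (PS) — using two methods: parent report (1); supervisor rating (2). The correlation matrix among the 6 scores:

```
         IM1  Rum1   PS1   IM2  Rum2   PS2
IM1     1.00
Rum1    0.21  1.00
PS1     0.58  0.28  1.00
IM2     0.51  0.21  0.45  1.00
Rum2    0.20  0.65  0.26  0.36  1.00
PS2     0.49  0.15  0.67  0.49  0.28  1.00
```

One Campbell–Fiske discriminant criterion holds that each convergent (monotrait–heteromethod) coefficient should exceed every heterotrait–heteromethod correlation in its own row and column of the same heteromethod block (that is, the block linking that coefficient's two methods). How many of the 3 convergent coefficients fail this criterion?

0

Each convergent coefficient versus the relevant comparison correlations:
IM (methods 1·2): 0.51 vs {0.20, 0.21, 0.49, 0.45} → pass.
Rum (methods 1·2): 0.65 vs {0.21, 0.20, 0.15, 0.26} → pass.
PS (methods 1·2): 0.67 vs {0.45, 0.49, 0.26, 0.15} → pass.
0 of 3 fail.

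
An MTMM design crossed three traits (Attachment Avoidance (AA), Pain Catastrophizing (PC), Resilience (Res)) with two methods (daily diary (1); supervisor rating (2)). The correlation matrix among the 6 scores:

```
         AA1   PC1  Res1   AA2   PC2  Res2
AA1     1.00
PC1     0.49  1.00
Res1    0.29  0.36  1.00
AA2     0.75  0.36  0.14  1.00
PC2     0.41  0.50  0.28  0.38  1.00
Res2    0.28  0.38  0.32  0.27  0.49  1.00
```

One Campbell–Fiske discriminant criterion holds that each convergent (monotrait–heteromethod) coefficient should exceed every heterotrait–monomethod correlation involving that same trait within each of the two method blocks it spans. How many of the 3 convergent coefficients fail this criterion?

Convergent coefficients and their comparison sets:
AA (methods 1·2): 0.75 vs {0.49, 0.38, 0.29, 0.27} → pass.
PC (methods 1·2): 0.50 vs {0.49, 0.38, 0.36, 0.49} → pass.
Res (methods 1·2): 0.32 vs {0.29, 0.27, 0.36, 0.49} → fail.
1 of 3 fail.

1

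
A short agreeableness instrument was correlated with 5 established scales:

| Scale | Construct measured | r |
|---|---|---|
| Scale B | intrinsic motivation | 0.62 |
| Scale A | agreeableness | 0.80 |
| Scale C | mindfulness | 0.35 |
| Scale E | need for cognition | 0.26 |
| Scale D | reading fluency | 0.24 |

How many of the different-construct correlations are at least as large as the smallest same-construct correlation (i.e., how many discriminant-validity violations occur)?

Convergent (same construct = agreeableness): Scale A.
Smallest convergent = 0.80. Discriminant values: 0.62, 0.35, 0.26, 0.24; count ≥ 0.80 → 0.

0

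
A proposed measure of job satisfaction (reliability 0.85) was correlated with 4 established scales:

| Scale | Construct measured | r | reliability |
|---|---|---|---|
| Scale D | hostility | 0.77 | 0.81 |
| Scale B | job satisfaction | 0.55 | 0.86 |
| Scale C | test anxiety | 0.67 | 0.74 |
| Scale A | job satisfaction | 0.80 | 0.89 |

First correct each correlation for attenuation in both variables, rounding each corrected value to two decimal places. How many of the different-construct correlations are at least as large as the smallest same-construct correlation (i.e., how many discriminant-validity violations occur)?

Disattenuated r (r / √(r_scale · r_new)):
  Scale D (disc): 0.77 / √(0.81·0.85) = 0.93
  Scale B (conv): 0.55 / √(0.86·0.85) = 0.64
  Scale C (disc): 0.67 / √(0.74·0.85) = 0.84
  Scale A (conv): 0.80 / √(0.89·0.85) = 0.92
Smallest convergent = 0.64. Discriminant values: 0.93, 0.84; count ≥ 0.64 → 2.

2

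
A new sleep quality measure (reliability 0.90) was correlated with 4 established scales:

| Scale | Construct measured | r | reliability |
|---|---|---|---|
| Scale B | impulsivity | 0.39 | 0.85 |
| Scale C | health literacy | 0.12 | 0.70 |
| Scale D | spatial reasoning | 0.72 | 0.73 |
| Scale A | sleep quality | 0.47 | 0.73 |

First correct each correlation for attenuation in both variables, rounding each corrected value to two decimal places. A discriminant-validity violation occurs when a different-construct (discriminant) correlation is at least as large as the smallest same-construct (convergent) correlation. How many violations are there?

1

Disattenuated r (r / √(r_scale · r_new)):
  Scale B (disc): 0.39 / √(0.85·0.90) = 0.45
  Scale C (disc): 0.12 / √(0.70·0.90) = 0.15
  Scale D (disc): 0.72 / √(0.73·0.90) = 0.89
  Scale A (conv): 0.47 / √(0.73·0.90) = 0.58
Smallest convergent = 0.58. Discriminant values: 0.45, 0.15, 0.89; count ≥ 0.58 → 1.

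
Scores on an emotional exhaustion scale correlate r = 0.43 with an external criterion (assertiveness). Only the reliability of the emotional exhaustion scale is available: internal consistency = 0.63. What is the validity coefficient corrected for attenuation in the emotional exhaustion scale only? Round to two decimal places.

0.54

Single correction: r_c = r_obs / √r_xx = 0.43 / √0.63 = 0.43 / 0.7937 ≈ 0.54.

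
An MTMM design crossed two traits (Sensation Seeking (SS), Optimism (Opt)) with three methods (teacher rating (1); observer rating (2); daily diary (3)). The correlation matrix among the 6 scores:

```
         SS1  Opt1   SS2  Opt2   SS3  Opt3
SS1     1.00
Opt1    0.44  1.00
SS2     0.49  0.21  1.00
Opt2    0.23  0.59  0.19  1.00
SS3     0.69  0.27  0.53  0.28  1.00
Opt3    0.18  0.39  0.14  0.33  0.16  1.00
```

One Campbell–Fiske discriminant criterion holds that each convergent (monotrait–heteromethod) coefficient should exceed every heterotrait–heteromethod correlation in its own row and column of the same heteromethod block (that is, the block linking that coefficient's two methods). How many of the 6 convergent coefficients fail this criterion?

Each convergent coefficient versus the relevant comparison correlations:
SS (methods 1·2): 0.49 vs {0.23, 0.21} → pass.
SS (methods 1·3): 0.69 vs {0.18, 0.27} → pass.
SS (methods 2·3): 0.53 vs {0.14, 0.28} → pass.
Opt (methods 1·2): 0.59 vs {0.21, 0.23} → pass.
Opt (methods 1·3): 0.39 vs {0.27, 0.18} → pass.
Opt (methods 2·3): 0.33 vs {0.28, 0.14} → pass.
0 of 6 fail.

0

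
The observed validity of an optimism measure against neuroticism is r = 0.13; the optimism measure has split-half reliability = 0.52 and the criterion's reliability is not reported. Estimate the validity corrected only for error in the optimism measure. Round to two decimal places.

0.18

Single correction: r_c = r_obs / √r_xx = 0.13 / √0.52 = 0.13 / 0.7211 ≈ 0.18.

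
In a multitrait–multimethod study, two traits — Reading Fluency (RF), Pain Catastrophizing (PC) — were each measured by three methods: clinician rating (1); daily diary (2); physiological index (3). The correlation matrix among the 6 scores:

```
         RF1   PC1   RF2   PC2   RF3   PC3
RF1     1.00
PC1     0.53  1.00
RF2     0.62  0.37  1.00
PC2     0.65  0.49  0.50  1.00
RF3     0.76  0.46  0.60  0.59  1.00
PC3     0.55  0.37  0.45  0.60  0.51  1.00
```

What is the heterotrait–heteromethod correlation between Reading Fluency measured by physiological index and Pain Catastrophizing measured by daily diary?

0.59

Different traits and methods: r(RF3, PC2) = 0.59.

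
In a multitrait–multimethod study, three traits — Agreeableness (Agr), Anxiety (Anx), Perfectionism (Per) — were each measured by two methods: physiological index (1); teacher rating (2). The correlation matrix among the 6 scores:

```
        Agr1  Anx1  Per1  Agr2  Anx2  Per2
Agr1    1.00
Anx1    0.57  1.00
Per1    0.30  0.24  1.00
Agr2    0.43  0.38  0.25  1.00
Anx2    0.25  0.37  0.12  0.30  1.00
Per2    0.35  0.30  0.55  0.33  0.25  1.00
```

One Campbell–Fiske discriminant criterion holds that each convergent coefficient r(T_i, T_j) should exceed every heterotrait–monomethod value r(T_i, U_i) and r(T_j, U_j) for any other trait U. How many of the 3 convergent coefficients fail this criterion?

2

Checking each validity diagonal entry against its comparison values:
Agr (methods 1·2): 0.43 vs {0.57, 0.30, 0.30, 0.33} → fail.
Anx (methods 1·2): 0.37 vs {0.57, 0.30, 0.24, 0.25} → fail.
Per (methods 1·2): 0.55 vs {0.30, 0.33, 0.24, 0.25} → pass.
2 of 3 fail.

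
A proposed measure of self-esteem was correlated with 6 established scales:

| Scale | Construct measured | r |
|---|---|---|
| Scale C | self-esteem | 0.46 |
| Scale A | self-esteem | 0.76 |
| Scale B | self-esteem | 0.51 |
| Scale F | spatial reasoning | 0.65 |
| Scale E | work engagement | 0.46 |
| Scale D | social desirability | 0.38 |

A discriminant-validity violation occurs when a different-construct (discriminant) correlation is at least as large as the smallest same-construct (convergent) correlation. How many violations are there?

Convergent (same construct = self-esteem): Scale C, Scale A, Scale B.
Smallest convergent = 0.46. Discriminant values: 0.65, 0.46, 0.38; count ≥ 0.46 → 2.

2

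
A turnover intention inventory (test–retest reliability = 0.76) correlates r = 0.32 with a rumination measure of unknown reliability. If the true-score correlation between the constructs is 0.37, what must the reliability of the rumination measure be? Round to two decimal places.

r_true = r_obs / √(r_xx · r_yy) ⇒ 0.37 = 0.32 / √(0.76 · r_yy).
√(0.76 · r_yy) = 0.32 / 0.37 = 0.8649; 0.76 · r_yy = 0.7481; r_yy = 0.7481 / 0.76 ≈ 0.98.

0.98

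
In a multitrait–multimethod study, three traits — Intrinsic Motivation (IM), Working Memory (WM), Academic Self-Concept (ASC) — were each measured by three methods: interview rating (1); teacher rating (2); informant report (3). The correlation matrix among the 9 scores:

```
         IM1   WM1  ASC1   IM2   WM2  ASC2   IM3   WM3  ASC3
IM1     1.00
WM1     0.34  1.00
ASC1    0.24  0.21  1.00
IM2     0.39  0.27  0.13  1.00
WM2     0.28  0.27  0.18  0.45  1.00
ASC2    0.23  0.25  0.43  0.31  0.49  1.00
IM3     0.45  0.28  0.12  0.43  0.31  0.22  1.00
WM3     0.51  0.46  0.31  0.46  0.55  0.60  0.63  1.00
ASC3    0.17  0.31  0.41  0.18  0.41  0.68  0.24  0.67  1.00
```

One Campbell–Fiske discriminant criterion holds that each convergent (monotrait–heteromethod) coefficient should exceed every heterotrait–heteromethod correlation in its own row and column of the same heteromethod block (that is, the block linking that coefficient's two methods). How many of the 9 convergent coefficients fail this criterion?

Checking each validity diagonal entry against its comparison values:
IM (methods 1·2): 0.39 vs {0.28, 0.27, 0.23, 0.13} → pass.
IM (methods 1·3): 0.45 vs {0.51, 0.28, 0.17, 0.12} → fail.
IM (methods 2·3): 0.43 vs {0.46, 0.31, 0.18, 0.22} → fail.
WM (methods 1·2): 0.27 vs {0.27, 0.28, 0.25, 0.18} → fail.
WM (methods 1·3): 0.46 vs {0.28, 0.51, 0.31, 0.31} → fail.
WM (methods 2·3): 0.55 vs {0.31, 0.46, 0.41, 0.60} → fail.
ASC (methods 1·2): 0.43 vs {0.13, 0.23, 0.18, 0.25} → pass.
ASC (methods 1·3): 0.41 vs {0.12, 0.17, 0.31, 0.31} → pass.
ASC (methods 2·3): 0.68 vs {0.22, 0.18, 0.60, 0.41} → pass.
5 of 9 fail.

5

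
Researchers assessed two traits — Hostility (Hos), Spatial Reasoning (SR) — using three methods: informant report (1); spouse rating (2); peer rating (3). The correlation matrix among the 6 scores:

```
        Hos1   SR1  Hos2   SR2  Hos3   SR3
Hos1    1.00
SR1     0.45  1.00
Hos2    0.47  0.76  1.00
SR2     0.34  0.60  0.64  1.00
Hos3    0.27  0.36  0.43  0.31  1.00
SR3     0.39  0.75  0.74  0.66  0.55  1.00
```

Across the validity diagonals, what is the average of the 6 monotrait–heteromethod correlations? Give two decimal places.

0.53

Convergent values: 0.47, 0.27, 0.43, 0.60, 0.75, 0.66; mean = 3.18/6 = 0.53.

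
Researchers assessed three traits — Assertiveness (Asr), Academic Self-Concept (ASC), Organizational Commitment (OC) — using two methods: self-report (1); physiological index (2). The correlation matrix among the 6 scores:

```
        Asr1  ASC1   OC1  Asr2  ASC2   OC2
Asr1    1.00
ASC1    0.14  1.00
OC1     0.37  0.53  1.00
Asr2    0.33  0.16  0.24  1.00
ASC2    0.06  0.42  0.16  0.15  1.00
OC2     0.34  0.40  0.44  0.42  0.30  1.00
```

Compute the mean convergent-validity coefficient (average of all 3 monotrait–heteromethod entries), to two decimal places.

0.40

Convergent values: 0.33, 0.42, 0.44; mean = 1.19/3 = 0.40.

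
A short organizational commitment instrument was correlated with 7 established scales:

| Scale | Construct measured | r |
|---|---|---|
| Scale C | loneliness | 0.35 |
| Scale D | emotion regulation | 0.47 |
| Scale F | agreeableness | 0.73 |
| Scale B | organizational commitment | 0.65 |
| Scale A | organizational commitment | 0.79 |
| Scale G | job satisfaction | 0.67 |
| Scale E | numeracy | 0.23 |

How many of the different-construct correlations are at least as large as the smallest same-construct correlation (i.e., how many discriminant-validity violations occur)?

2

Convergent (same construct = organizational commitment): Scale B, Scale A.
Smallest convergent = 0.65. Discriminant values: 0.35, 0.47, 0.73, 0.67, 0.23; count ≥ 0.65 → 2.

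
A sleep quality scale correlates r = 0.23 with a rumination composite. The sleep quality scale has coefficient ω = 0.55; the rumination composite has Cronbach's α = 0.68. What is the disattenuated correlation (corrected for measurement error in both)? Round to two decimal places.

0.38

r_true = r_obs / √(r_xx · r_yy) = 0.23 / √(0.55 × 0.68) = 0.23 / √0.3740 = 0.23 / 0.6116 ≈ 0.38.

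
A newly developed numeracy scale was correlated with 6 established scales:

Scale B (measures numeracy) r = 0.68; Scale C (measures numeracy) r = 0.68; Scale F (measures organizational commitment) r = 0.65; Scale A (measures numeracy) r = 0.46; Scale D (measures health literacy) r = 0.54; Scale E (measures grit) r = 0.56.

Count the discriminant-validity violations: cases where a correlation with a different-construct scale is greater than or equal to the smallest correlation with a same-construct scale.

3

Convergent (same construct = numeracy): Scale B, Scale C, Scale A.
Smallest convergent = 0.46. Discriminant values: 0.65, 0.54, 0.56; count ≥ 0.46 → 3.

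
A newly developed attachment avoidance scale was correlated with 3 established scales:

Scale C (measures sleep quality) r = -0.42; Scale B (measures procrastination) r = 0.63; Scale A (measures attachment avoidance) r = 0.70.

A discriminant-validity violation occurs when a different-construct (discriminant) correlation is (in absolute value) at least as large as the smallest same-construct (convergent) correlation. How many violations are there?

Convergent (same construct = attachment avoidance): Scale A.
Smallest convergent = 0.70. Discriminant |r|: 0.42, 0.63; count ≥ 0.70 → 0.

0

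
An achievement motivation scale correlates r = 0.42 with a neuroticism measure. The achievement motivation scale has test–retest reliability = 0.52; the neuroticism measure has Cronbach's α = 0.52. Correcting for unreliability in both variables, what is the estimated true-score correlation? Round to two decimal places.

r_true = r_obs / √(r_xx · r_yy) = 0.42 / √(0.52 × 0.52) = 0.42 / √0.2704 = 0.42 / 0.5200 ≈ 0.81.

0.81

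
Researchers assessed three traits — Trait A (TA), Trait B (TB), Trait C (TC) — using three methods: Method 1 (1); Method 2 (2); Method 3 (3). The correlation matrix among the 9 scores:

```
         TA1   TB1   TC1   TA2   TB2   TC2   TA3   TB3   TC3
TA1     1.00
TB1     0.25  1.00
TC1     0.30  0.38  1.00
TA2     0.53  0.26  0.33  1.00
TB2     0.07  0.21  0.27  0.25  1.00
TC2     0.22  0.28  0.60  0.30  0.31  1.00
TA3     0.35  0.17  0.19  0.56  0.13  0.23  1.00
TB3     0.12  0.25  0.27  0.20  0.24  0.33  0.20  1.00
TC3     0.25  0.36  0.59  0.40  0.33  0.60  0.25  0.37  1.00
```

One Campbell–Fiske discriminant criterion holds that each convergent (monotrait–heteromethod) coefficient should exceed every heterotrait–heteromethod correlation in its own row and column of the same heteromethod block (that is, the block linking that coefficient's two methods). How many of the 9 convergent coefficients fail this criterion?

3

Checking each validity diagonal entry against its comparison values:
TA (methods 1·2): 0.53 vs {0.07, 0.26, 0.22, 0.33} → pass.
TA (methods 1·3): 0.35 vs {0.12, 0.17, 0.25, 0.19} → pass.
TA (methods 2·3): 0.56 vs {0.20, 0.13, 0.40, 0.23} → pass.
TB (methods 1·2): 0.21 vs {0.26, 0.07, 0.28, 0.27} → fail.
TB (methods 1·3): 0.25 vs {0.17, 0.12, 0.36, 0.27} → fail.
TB (methods 2·3): 0.24 vs {0.13, 0.20, 0.33, 0.33} → fail.
TC (methods 1·2): 0.60 vs {0.33, 0.22, 0.27, 0.28} → pass.
TC (methods 1·3): 0.59 vs {0.19, 0.25, 0.27, 0.36} → pass.
TC (methods 2·3): 0.60 vs {0.23, 0.40, 0.33, 0.33} → pass.
3 of 9 fail.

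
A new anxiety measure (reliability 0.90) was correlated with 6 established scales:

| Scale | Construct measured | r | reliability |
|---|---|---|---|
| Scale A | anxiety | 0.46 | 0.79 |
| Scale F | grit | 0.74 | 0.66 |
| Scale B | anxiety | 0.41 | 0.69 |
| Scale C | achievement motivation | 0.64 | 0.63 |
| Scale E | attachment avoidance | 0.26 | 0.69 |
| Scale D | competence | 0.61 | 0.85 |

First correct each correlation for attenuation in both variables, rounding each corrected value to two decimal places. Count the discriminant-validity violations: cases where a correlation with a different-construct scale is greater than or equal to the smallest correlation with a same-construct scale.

3

Disattenuated r (r / √(r_scale · r_new)):
  Scale A (conv): 0.46 / √(0.79·0.90) = 0.55
  Scale F (disc): 0.74 / √(0.66·0.90) = 0.96
  Scale B (conv): 0.41 / √(0.69·0.90) = 0.52
  Scale C (disc): 0.64 / √(0.63·0.90) = 0.85
  Scale E (disc): 0.26 / √(0.69·0.90) = 0.33
  Scale D (disc): 0.61 / √(0.85·0.90) = 0.70
Smallest convergent = 0.52. Discriminant values: 0.96, 0.85, 0.33, 0.70; count ≥ 0.52 → 3.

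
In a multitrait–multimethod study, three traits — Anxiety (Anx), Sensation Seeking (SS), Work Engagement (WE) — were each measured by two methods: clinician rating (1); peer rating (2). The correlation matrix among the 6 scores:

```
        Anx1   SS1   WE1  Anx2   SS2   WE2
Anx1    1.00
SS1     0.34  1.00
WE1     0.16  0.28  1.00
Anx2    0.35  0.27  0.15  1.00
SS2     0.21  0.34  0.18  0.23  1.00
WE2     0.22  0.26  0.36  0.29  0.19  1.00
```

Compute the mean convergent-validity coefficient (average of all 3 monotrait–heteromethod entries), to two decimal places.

Convergent values: 0.35, 0.34, 0.36; mean = 1.05/3 = 0.35.

0.35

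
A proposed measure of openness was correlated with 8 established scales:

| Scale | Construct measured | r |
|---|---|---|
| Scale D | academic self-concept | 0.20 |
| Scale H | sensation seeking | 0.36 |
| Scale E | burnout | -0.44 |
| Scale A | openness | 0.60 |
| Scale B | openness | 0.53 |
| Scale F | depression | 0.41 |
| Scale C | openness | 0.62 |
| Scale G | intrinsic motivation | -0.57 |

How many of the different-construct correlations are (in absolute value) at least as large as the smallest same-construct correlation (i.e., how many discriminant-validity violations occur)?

Convergent (same construct = openness): Scale A, Scale B, Scale C.
Smallest convergent = 0.53. Discriminant |r|: 0.20, 0.36, 0.44, 0.41, 0.57; count ≥ 0.53 → 1.

1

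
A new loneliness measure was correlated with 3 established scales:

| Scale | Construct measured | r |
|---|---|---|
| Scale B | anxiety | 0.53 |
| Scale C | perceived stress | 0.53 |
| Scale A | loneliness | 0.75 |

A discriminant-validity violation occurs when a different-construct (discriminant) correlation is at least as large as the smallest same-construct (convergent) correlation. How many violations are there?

0

Convergent (same construct = loneliness): Scale A.
Smallest convergent = 0.75. Discriminant values: 0.53, 0.53; count ≥ 0.75 → 0.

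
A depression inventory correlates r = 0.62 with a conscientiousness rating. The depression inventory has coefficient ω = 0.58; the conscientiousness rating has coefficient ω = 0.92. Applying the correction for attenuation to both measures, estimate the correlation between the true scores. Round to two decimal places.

r_true = r_obs / √(r_xx · r_yy) = 0.62 / √(0.58 × 0.92) = 0.62 / √0.5336 = 0.62 / 0.7305 ≈ 0.85.

0.85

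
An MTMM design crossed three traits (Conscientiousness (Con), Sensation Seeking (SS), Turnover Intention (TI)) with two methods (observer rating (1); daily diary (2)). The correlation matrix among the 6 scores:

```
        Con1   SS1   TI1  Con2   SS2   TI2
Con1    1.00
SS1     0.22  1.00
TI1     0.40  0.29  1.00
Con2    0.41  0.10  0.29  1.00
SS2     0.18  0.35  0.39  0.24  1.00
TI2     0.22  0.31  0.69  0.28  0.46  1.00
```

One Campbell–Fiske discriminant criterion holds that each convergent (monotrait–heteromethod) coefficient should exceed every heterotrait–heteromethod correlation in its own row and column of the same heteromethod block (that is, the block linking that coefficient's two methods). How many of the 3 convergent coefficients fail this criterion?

1

Checking each validity diagonal entry against its comparison values:
Con (methods 1·2): 0.41 vs {0.18, 0.10, 0.22, 0.29} → pass.
SS (methods 1·2): 0.35 vs {0.10, 0.18, 0.31, 0.39} → fail.
TI (methods 1·2): 0.69 vs {0.29, 0.22, 0.39, 0.31} → pass.
1 of 3 fail.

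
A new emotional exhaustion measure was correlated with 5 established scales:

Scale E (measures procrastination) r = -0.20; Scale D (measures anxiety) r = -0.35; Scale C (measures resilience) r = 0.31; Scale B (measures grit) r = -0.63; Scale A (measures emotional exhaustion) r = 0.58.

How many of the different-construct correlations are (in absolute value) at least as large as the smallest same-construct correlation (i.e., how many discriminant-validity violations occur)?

Convergent (same construct = emotional exhaustion): Scale A.
Smallest convergent = 0.58. Discriminant |r|: 0.20, 0.35, 0.31, 0.63; count ≥ 0.58 → 1.

1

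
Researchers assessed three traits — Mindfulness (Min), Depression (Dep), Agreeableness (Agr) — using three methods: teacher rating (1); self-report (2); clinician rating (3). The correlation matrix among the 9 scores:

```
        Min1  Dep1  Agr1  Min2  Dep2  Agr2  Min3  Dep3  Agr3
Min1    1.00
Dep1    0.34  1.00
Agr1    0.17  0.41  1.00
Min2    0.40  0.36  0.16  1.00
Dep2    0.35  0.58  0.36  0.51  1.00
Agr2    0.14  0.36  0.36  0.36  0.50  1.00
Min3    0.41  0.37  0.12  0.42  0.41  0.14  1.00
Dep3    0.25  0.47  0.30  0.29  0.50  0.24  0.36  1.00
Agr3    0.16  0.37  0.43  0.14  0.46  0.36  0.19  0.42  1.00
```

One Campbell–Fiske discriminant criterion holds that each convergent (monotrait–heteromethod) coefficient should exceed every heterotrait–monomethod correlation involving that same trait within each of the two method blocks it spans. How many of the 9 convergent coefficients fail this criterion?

Checking each validity diagonal entry against its comparison values:
Min (methods 1·2): 0.40 vs {0.34, 0.51, 0.17, 0.36} → fail.
Min (methods 1·3): 0.41 vs {0.34, 0.36, 0.17, 0.19} → pass.
Min (methods 2·3): 0.42 vs {0.51, 0.36, 0.36, 0.19} → fail.
Dep (methods 1·2): 0.58 vs {0.34, 0.51, 0.41, 0.50} → pass.
Dep (methods 1·3): 0.47 vs {0.34, 0.36, 0.41, 0.42} → pass.
Dep (methods 2·3): 0.50 vs {0.51, 0.36, 0.50, 0.42} → fail.
Agr (methods 1·2): 0.36 vs {0.17, 0.36, 0.41, 0.50} → fail.
Agr (methods 1·3): 0.43 vs {0.17, 0.19, 0.41, 0.42} → pass.
Agr (methods 2·3): 0.36 vs {0.36, 0.19, 0.50, 0.42} → fail.
5 of 9 fail.

5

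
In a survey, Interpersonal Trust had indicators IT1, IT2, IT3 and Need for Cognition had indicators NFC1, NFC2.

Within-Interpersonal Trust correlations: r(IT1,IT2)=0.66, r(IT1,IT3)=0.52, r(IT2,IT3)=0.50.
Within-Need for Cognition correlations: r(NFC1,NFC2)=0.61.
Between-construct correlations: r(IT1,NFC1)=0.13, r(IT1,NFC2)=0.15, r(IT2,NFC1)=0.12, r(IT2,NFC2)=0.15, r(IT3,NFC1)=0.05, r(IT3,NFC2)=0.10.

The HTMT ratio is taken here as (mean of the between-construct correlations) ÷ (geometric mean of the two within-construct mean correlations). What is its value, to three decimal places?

0.200

Mean between = 0.70/6 = 0.1167.
Mean within-IT = 1.68/3 = 0.5600; mean within-NFC = 0.61/1 = 0.6100.
Geometric mean = √(0.5600 × 0.6100) = 0.5845.
HTMT = 0.1167 / 0.5845 = 0.200.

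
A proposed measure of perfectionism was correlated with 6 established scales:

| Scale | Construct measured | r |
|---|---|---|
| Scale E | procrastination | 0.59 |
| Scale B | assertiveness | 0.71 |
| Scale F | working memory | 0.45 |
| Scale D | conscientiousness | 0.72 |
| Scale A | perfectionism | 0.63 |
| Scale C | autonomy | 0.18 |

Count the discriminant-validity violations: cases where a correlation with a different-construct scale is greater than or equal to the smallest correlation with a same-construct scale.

Convergent (same construct = perfectionism): Scale A.
Smallest convergent = 0.63. Discriminant values: 0.59, 0.71, 0.45, 0.72, 0.18; count ≥ 0.63 → 2.

2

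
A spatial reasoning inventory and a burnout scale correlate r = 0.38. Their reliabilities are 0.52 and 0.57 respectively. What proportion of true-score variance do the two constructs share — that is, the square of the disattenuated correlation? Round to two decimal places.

0.49

Disattenuated r = 0.38 / √(0.52 × 0.57) = 0.38 / 0.5444 = 0.6980.
Shared true-score variance = 0.6980² = 0.4872 ≈ 0.49.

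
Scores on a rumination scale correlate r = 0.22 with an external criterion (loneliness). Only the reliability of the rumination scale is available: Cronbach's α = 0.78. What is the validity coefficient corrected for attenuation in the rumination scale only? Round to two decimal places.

Single correction: r_c = r_obs / √r_xx = 0.22 / √0.78 = 0.22 / 0.8832 ≈ 0.25.

0.25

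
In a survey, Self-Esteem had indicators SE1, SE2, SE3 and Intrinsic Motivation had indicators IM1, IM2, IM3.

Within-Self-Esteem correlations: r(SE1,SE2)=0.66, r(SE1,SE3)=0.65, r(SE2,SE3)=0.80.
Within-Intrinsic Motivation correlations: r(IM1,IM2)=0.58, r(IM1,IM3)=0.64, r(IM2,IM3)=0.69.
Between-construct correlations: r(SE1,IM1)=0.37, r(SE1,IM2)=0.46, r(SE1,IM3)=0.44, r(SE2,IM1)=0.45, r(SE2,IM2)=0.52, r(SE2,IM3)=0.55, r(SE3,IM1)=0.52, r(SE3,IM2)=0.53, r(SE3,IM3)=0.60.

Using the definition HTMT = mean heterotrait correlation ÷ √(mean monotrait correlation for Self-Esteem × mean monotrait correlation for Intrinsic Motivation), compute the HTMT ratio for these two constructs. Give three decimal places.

Between-construct mean = 4.44/9 = 0.4933.
Mean within-SE = 2.11/3 = 0.7033; mean within-IM = 1.91/3 = 0.6367.
Geometric mean = √(0.7033 × 0.6367) = 0.6692.
HTMT = 0.4933 / 0.6692 = 0.737.

0.737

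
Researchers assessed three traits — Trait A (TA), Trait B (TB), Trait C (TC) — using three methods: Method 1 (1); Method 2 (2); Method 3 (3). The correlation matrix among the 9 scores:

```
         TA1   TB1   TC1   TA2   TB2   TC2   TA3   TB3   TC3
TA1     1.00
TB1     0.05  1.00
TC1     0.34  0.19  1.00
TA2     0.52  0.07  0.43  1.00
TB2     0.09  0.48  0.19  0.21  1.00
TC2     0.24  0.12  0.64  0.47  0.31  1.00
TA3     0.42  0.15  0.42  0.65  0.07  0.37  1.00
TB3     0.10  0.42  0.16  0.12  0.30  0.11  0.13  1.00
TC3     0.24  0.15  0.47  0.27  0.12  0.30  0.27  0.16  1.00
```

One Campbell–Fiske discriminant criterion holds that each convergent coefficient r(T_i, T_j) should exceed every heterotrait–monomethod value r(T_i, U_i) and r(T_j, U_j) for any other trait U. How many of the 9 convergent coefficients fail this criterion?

2

Convergent coefficients and their comparison sets:
TA (methods 1·2): 0.52 vs {0.05, 0.21, 0.34, 0.47} → pass.
TA (methods 1·3): 0.42 vs {0.05, 0.13, 0.34, 0.27} → pass.
TA (methods 2·3): 0.65 vs {0.21, 0.13, 0.47, 0.27} → pass.
TB (methods 1·2): 0.48 vs {0.05, 0.21, 0.19, 0.31} → pass.
TB (methods 1·3): 0.42 vs {0.05, 0.13, 0.19, 0.16} → pass.
TB (methods 2·3): 0.30 vs {0.21, 0.13, 0.31, 0.16} → fail.
TC (methods 1·2): 0.64 vs {0.34, 0.47, 0.19, 0.31} → pass.
TC (methods 1·3): 0.47 vs {0.34, 0.27, 0.19, 0.16} → pass.
TC (methods 2·3): 0.30 vs {0.47, 0.27, 0.31, 0.16} → fail.
2 of 9 fail.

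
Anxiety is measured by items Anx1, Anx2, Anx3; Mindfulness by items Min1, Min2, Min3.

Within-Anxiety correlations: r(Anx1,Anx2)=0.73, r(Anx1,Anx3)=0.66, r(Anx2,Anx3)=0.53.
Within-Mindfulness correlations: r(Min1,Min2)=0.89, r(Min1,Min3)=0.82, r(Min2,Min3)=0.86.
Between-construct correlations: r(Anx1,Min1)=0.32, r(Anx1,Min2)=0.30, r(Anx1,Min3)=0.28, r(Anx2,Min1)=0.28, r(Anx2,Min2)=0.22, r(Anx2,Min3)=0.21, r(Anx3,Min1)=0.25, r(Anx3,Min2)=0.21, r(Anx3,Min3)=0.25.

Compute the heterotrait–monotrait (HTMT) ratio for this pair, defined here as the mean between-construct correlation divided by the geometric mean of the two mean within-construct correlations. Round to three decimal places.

0.348

Mean between = 2.32/9 = 0.2578.
Mean within-Anx = 1.92/3 = 0.6400; mean within-Min = 2.57/3 = 0.8567.
Geometric mean = √(0.6400 × 0.8567) = 0.7405.
HTMT = 0.2578 / 0.7405 = 0.348.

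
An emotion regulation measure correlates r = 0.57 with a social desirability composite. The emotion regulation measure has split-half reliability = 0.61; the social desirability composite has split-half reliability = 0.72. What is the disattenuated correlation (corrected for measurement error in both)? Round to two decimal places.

r_true = r_obs / √(r_xx · r_yy) = 0.57 / √(0.61 × 0.72) = 0.57 / √0.4392 = 0.57 / 0.6627 ≈ 0.86.

0.86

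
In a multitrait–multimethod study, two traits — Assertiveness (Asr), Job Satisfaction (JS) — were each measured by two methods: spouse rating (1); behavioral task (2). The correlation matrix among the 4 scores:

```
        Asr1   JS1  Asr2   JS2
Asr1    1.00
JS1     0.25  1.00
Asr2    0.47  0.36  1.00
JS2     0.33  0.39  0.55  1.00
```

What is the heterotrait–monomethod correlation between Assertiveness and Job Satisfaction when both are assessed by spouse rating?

0.25

Different traits, same method: r(Asr1, JS1) = 0.25.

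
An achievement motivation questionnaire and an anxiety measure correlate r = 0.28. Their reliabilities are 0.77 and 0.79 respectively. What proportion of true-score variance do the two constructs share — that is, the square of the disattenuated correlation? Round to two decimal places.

0.13

Disattenuated r = 0.28 / √(0.77 × 0.79) = 0.28 / 0.7799 = 0.3590.
Shared true-score variance = 0.3590² = 0.1289 ≈ 0.13.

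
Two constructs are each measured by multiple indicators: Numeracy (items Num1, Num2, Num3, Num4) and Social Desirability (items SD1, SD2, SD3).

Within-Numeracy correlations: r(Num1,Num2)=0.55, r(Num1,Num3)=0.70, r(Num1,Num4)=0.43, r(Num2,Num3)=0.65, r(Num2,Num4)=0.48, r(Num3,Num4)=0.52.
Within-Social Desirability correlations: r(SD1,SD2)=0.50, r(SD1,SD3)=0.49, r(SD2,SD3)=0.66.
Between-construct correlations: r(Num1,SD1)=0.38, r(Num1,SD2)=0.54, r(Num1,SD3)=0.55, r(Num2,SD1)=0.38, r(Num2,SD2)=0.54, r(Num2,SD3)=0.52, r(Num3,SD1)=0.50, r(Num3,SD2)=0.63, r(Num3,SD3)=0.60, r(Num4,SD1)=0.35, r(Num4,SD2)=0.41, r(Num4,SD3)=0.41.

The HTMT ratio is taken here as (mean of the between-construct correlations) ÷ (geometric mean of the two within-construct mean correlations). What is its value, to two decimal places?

0.88

Between-construct mean = 5.81/12 = 0.4842.
Mean within-Num = 3.33/6 = 0.5550; mean within-SD = 1.65/3 = 0.5500.
Geometric mean = √(0.5550 × 0.5500) = 0.5525.
HTMT = 0.4842 / 0.5525 = 0.88.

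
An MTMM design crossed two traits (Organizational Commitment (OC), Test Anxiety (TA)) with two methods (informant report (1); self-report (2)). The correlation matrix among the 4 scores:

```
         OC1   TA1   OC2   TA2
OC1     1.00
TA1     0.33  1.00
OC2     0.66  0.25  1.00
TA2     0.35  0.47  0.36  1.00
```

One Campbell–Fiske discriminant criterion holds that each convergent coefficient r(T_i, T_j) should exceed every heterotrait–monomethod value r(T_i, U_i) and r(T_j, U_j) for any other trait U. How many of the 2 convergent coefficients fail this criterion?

0

Each convergent coefficient versus the relevant comparison correlations:
OC (methods 1·2): 0.66 vs {0.33, 0.36} → pass.
TA (methods 1·2): 0.47 vs {0.33, 0.36} → pass.
0 of 2 fail.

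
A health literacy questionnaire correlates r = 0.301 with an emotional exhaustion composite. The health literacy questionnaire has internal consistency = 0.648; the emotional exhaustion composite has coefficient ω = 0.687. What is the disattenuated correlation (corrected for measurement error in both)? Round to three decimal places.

r_true = r_obs / √(r_xx · r_yy) = 0.301 / √(0.648 × 0.687) = 0.301 / √0.445176 = 0.301 / 0.6672 ≈ 0.451.

0.451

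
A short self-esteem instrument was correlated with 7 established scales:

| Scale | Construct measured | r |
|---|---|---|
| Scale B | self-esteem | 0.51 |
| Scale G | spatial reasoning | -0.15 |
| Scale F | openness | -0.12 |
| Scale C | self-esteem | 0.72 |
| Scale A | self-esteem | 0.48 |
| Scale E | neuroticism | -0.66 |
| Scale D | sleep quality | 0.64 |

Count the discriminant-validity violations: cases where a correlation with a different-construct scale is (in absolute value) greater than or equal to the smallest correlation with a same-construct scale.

Convergent (same construct = self-esteem): Scale B, Scale C, Scale A.
Smallest convergent = 0.48. Discriminant |r|: 0.15, 0.12, 0.66, 0.64; count ≥ 0.48 → 2.

2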